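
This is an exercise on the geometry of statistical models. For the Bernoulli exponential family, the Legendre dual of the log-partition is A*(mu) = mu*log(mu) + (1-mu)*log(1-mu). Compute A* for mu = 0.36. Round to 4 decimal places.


Legendre transform for Bernoulli:
A*(mu) = mu*log(mu) + (1-mu)*log(1-mu).
mu = 0.36, 1-mu = 0.64.
mu*log(mu) = 0.36*log(0.36) = -0.367794.
(1-mu)*log(1-mu) = 0.64*log(0.64) = -0.285624.
A* = -0.367794 + -0.285624 = -0.6534

-0.6534


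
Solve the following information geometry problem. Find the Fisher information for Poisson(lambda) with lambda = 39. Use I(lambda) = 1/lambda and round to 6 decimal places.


Fisher information for Poisson: I(lambda) = 1/lambda.
lambda = 39.
I(lambda) = 1/39 = 0.025641

0.025641


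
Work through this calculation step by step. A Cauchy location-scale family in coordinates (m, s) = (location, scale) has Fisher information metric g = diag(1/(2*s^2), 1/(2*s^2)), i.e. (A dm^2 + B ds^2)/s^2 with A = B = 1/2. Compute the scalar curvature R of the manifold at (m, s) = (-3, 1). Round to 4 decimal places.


The metric has the form g = (A dm^2 + B ds^2)/s^2 with A = 1/2, B = 1/2.
Substitute u = sqrt(A/B)*m: g = B*(du^2 + ds^2)/s^2, i.e. B times the
Poincare upper half-plane metric, which has constant Gaussian curvature -1.
Scaling a 2D metric by a constant c divides the Gaussian curvature by c,
so K = -1/B = -1/(1/2) = -2.0000 everywhere (the point (m, s) = (-3, 1) is irrelevant:
the curvature is constant).
Scalar curvature in dimension 2: R = 2K = -2/(1/2) = -4.0000.

-4.0000


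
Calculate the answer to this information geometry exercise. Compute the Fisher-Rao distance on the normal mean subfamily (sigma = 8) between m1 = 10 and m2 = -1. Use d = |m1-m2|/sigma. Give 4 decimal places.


On the fixed-variance normal subfamily, geodesic distance = |m1-m2|/sigma.
|10 - -1| = 11.
sigma = 8.
d = 11/8 = 1.3750

1.3750


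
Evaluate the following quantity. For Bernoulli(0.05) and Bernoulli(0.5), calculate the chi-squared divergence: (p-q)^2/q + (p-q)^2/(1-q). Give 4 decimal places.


Chi-squared divergence between Bernoulli distributions:
chi^2 = (p-q)^2/q + (p-q)^2/(1-q).
p = 0.05, q = 0.5, p-q = -0.45.
(p-q)^2 = 0.2025.
term1 = 0.2025/0.5 = 0.405.
term2 = 0.2025/0.5 = 0.405.
chi^2 = 0.405 + 0.405 = 0.8100

0.8100


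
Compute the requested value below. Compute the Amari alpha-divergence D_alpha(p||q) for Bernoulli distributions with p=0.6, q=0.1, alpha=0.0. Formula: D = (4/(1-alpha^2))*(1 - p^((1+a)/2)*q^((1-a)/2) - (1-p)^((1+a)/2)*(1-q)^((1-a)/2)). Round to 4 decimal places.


Amari alpha-divergence:
D = (4/(1-alpha^2))*(1 - p^((1+a)/2)*q^((1-a)/2) - (1-p)^((1+a)/2)*(1-q)^((1-a)/2)).
alpha = 0.0, p = 0.6, q = 0.1.
e1 = (1+alpha)/2 = 0.5, e2 = (1-alpha)/2 = 0.5.
t1 = p^e1 * q^e2 = 0.6^0.5 * 0.1^0.5 = 0.244949.
t2 = (1-p)^e1 * (1-q)^e2 = 0.4^0.5 * 0.9^0.5 = 0.6.
4/(1-alpha^2) = 4.0.
D = 4.0*(1 - 0.244949 - 0.6) = 0.6202

0.6202


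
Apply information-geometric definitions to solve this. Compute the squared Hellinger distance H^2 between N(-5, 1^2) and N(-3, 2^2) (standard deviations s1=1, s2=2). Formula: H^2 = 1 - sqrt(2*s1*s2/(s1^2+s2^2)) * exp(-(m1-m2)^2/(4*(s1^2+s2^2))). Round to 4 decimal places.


Squared Hellinger distance for Gaussians:
H^2 = 1 - sqrt(2*s1*s2/(s1^2+s2^2)) * exp(-(m1-m2)^2/(4*(s1^2+s2^2))).
s1^2 = 1, s2^2 = 4, s1^2+s2^2 = 5.
sqrt(2*1*2/(5)) = 0.894427.
(m1-m2)^2 = (-2)^2 = 4.
exp(-4/(4*5)) = exp(-0.2) = 0.818731.
H^2 = 1 - 0.894427*0.818731 = 0.2677

0.2677


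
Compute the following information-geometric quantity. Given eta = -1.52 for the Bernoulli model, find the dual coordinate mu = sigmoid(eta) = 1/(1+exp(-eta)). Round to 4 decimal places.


Dual coordinate (expectation parameter) for Bernoulli:
mu = 1/(1+exp(-eta)).
eta = -1.52.
exp(-eta) = exp(1.52) = 4.572225.
mu = 1/(1+4.572225) = 0.1795

0.1795


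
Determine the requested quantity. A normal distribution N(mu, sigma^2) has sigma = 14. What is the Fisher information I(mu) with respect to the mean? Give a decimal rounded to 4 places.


The Fisher information for the mean of a normal distribution is I(mu) = 1/sigma^2.
sigma = 14, so sigma^2 = 196.
I(mu) = 1/196 = 0.0051

0.0051


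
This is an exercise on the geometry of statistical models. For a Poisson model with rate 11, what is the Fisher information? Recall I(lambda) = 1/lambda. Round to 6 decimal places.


Fisher information for Poisson: I(lambda) = 1/lambda.
lambda = 11.
I(lambda) = 1/11 = 0.090909

0.090909


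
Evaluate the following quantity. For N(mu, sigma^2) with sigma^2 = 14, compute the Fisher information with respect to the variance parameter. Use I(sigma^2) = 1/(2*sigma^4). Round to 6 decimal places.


Fisher information for variance: I(sigma^2) = 1/(2*sigma^4).
sigma^2 = 14, so sigma^4 = 196.
I = 1/(2*196) = 1/392 = 0.002551

0.002551


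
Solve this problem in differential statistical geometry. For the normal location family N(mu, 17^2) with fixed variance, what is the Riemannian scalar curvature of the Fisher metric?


This family has a single free parameter, so its statistical manifold
is 1-dimensional. The Riemann curvature tensor of any 1-dimensional
Riemannian manifold vanishes identically, so R = 0.

0


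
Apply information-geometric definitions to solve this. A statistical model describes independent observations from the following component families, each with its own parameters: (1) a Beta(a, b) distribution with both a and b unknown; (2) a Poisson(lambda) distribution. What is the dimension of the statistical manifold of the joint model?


The dimension of a statistical manifold equals the number of free
(independent) real parameters of the model. For a product of independent
blocks the parameter counts add.
- Beta (a, b): 2.
- Poisson (lambda): 1.
Total = 2 + 1 = 3.
Dimension = 3

3


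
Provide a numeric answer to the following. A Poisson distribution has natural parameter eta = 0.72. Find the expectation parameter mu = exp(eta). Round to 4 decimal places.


Expectation parameter for Poisson exponential family:
mu = exp(eta).
eta = 0.72.
mu = exp(0.72) = 2.0544

2.0544


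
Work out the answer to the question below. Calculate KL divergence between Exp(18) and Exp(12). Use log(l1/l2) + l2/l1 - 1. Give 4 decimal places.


KL divergence for exponential family:
KL = log(l1/l2) + l2/l1 - 1.
log(18/12) = 0.405465.
12/18 = 0.666667.
KL = 0.405465 + 0.666667 - 1 = 0.0721

0.0721


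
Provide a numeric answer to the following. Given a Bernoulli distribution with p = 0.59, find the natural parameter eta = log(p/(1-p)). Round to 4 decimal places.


Natural parameter for Bernoulli: eta = log(p/(1-p)).
p = 0.59, 1-p = 0.41.
p/(1-p) = 1.439024.
eta = log(1.439024) = 0.3640

0.3640


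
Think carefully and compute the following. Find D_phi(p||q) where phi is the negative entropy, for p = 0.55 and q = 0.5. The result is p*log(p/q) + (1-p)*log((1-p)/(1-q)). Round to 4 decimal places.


Bregman divergence with negative entropy generator:
D = p*log(p/q) + (1-p)*log((1-p)/(1-q)).
p = 0.55, q = 0.5.
p*log(p/q) = 0.55*log(0.55/0.5) = 0.052421.
(1-p)*log((1-p)/(1-q)) = 0.45*log(0.45/0.5) = -0.047412.
D = 0.052421 + -0.047412 = 0.0050

0.0050


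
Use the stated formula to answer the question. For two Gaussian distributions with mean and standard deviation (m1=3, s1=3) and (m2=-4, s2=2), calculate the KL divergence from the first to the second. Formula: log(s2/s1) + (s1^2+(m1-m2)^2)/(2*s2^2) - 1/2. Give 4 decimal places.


KL divergence between normal distributions:
KL = log(s2/s1) + (s1^2 + (m1-m2)^2)/(2*s2^2) - 1/2.
log(2/3) = -0.405465.
(3^2 + (3--4)^2)/(2*2^2) = (9 + 49)/8 = 7.25.
KL = -0.405465 + 7.25 - 0.5 = 6.3445

6.3445


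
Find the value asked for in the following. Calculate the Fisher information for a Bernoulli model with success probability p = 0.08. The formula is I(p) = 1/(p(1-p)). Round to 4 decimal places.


For Bernoulli(p), Fisher information is I(p) = 1/(p*(1-p)).
p = 0.08, 1-p = 0.92.
p*(1-p) = 0.0736.
I(p) = 1/0.0736 = 13.5870

13.5870


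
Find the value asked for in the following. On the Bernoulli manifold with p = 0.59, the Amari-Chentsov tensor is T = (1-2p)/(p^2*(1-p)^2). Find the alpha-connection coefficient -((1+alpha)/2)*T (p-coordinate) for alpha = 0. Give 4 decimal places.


Skewness (Amari-Chentsov) tensor: T = (1-2p)/(p^2*(1-p)^2).
p = 0.59, 1-2p = -0.18, p^2 = 0.3481, (1-p)^2 = 0.1681.
T = -0.18/(0.3481 * 0.1681) = -3.076102.
In the p-coordinate, Gamma^(alpha) = Gamma^(0) - (alpha/2)*T with Gamma^(0) = (1/2)*g'(p) = -T/2,
so Gamma^(alpha) = -((1+alpha)/2)*T.
alpha = 0, -(1+alpha)/2 = -0.5.
Gamma = -0.5 * -3.076102 = 1.5381

1.5381


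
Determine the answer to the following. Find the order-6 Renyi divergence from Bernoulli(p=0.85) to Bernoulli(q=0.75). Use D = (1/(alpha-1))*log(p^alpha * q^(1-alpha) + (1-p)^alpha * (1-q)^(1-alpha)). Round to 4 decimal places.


Renyi divergence of order alpha between Bernoulli distributions:
D = (1/(alpha-1))*log(p^alpha * q^(1-alpha) + (1-p)^alpha * (1-q)^(1-alpha)).
alpha = 6, p = 0.85, q = 0.75.
p^alpha * q^(1-alpha) = 0.85^6 * 0.75^-5 = 1.589305.
(1-p)^alpha * (1-q)^(1-alpha) = 0.15^6 * 0.25^-5 = 0.011664.
sum = 1.589305 + 0.011664 = 1.600969.
D = (1/5)*log(1.600969) = 0.0941

0.0941


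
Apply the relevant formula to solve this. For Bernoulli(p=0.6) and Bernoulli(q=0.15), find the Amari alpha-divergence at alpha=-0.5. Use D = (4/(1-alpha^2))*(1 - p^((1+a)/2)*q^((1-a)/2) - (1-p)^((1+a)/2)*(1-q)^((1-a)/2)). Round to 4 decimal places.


Amari alpha-divergence:
D = (4/(1-alpha^2))*(1 - p^((1+a)/2)*q^((1-a)/2) - (1-p)^((1+a)/2)*(1-q)^((1-a)/2)).
alpha = -0.5, p = 0.6, q = 0.15.
e1 = (1+alpha)/2 = 0.25, e2 = (1-alpha)/2 = 0.75.
t1 = p^e1 * q^e2 = 0.6^0.25 * 0.15^0.75 = 0.212132.
t2 = (1-p)^e1 * (1-q)^e2 = 0.4^0.25 * 0.85^0.75 = 0.704011.
4/(1-alpha^2) = 5.333333.
D = 5.333333*(1 - 0.212132 - 0.704011) = 0.4472

0.4472


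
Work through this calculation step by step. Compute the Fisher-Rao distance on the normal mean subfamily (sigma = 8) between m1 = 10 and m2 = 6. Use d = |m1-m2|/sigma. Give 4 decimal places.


On the fixed-variance normal subfamily, geodesic distance = |m1-m2|/sigma.
|10 - 6| = 4.
sigma = 8.
d = 4/8 = 0.5000

0.5000


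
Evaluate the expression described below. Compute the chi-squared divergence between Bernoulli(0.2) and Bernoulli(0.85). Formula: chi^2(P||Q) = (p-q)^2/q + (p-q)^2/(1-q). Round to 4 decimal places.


Chi-squared divergence between Bernoulli distributions:
chi^2 = (p-q)^2/q + (p-q)^2/(1-q).
p = 0.2, q = 0.85, p-q = -0.65.
(p-q)^2 = 0.4225.
term1 = 0.4225/0.85 = 0.497059.
term2 = 0.4225/0.15 = 2.816667.
chi^2 = 0.497059 + 2.816667 = 3.3137

3.3137


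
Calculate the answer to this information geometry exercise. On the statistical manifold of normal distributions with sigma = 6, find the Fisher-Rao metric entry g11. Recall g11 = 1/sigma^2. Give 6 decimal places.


For the 2-parameter normal family, the Fisher metric has:
  g11 = 1/sigma^2, g22 = 2/sigma^2.
sigma = 6, sigma^2 = 36.
g11 = 0.027778

0.027778


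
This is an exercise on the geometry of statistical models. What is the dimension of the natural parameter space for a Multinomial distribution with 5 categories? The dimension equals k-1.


Exponential family dimension calculation:
For Multinomial with k=5 categories, dim = k-1 = 4.

4


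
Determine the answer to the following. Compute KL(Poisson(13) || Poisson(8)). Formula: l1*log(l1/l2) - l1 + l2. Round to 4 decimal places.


KL divergence for Poisson:
KL = l1*log(l1/l2) - l1 + l2.
l1 = 13, l2 = 8.
log(13/8) = 0.485508.
l1*log(l1/l2) = 13 * 0.485508 = 6.311602.
KL = 6.311602 - 13 + 8 = 1.3116

1.3116


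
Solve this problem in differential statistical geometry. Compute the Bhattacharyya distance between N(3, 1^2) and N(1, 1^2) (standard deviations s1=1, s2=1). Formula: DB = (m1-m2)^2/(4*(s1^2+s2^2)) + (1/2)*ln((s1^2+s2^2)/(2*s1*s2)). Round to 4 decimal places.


Bhattacharyya distance between two Gaussians:
DB = (m1-m2)^2/(4*(s1^2+s2^2)) + (1/2)*ln((s1^2+s2^2)/(2*s1*s2)).
(m1-m2)^2 = (2)^2 = 4.
s1^2+s2^2 = 1 + 1 = 2.
term1 = 4/8 = 0.5.
term2 = 0.5*ln(2/2.0) = 0.0.
DB = 0.5 + 0.0 = 0.5000

0.5000


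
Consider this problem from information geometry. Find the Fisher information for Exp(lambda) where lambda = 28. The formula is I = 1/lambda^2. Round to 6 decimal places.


Fisher information for exponential: I(lambda) = 1/lambda^2.
lambda = 28, lambda^2 = 784.
I = 1/784 = 0.001276

0.001276


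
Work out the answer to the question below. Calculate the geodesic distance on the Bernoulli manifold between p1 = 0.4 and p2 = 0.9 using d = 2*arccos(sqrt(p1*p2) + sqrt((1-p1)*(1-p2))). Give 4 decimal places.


Geodesic distance on Bernoulli manifold:
d(p1,p2) = 2*arccos(sqrt(p1*p2) + sqrt((1-p1)*(1-p2))).
sqrt(p1*p2) = sqrt(0.4*0.9) = 0.6.
sqrt((1-p1)*(1-p2)) = sqrt(0.6*0.1) = 0.244949.
arg = 0.6 + 0.244949 = 0.844949.
d = 2*arccos(0.844949) = 1.1287

1.1287


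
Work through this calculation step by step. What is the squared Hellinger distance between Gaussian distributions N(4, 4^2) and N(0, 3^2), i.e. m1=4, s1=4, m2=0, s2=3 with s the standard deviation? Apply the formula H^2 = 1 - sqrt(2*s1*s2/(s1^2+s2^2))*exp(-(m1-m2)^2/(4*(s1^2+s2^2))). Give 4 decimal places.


Squared Hellinger distance for Gaussians:
H^2 = 1 - sqrt(2*s1*s2/(s1^2+s2^2)) * exp(-(m1-m2)^2/(4*(s1^2+s2^2))).
s1^2 = 16, s2^2 = 9, s1^2+s2^2 = 25.
sqrt(2*4*3/(25)) = 0.979796.
(m1-m2)^2 = (4)^2 = 16.
exp(-16/(4*25)) = exp(-0.16) = 0.852144.
H^2 = 1 - 0.979796*0.852144 = 0.1651

0.1651


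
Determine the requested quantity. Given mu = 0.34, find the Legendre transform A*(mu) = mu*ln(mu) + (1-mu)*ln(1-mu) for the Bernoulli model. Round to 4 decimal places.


Legendre transform for Bernoulli:
A*(mu) = mu*log(mu) + (1-mu)*log(1-mu).
mu = 0.34, 1-mu = 0.66.
mu*log(mu) = 0.34*log(0.34) = -0.366795.
(1-mu)*log(1-mu) = 0.66*log(0.66) = -0.27424.
A* = -0.366795 + -0.27424 = -0.6410

-0.6410


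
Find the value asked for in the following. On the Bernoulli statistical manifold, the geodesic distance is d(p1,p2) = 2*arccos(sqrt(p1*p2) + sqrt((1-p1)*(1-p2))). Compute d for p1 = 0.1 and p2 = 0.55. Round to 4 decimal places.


Geodesic distance on Bernoulli manifold:
d(p1,p2) = 2*arccos(sqrt(p1*p2) + sqrt((1-p1)*(1-p2))).
sqrt(p1*p2) = sqrt(0.1*0.55) = 0.234521.
sqrt((1-p1)*(1-p2)) = sqrt(0.9*0.45) = 0.636396.
arg = 0.234521 + 0.636396 = 0.870917.
d = 2*arccos(0.870917) = 1.0275

1.0275


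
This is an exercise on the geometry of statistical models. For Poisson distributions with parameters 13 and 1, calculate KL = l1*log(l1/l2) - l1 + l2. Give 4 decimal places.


KL divergence for Poisson:
KL = l1*log(l1/l2) - l1 + l2.
l1 = 13, l2 = 1.
log(13/1) = 2.564949.
l1*log(l1/l2) = 13 * 2.564949 = 33.344342.
KL = 33.344342 - 13 + 1 = 21.3443

21.3443


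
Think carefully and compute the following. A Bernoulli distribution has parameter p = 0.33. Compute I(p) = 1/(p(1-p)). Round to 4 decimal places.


For Bernoulli(p), Fisher information is I(p) = 1/(p*(1-p)).
p = 0.33, 1-p = 0.67.
p*(1-p) = 0.2211.
I(p) = 1/0.2211 = 4.5228

4.5228


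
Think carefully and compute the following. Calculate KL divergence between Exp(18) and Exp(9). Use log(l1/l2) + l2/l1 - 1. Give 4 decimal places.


KL divergence for exponential family:
KL = log(l1/l2) + l2/l1 - 1.
log(18/9) = 0.693147.
9/18 = 0.5.
KL = 0.693147 + 0.5 - 1 = 0.1931

0.1931


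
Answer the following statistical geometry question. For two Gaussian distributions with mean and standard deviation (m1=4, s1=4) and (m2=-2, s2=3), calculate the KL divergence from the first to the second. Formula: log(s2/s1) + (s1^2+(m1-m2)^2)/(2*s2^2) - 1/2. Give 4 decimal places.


KL divergence between normal distributions:
KL = log(s2/s1) + (s1^2 + (m1-m2)^2)/(2*s2^2) - 1/2.
log(3/4) = -0.287682.
(4^2 + (4--2)^2)/(2*3^2) = (16 + 36)/18 = 2.888889.
KL = -0.287682 + 2.888889 - 0.5 = 2.1012

2.1012


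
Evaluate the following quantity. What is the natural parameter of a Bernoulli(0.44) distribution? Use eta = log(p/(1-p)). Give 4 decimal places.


Natural parameter for Bernoulli: eta = log(p/(1-p)).
p = 0.44, 1-p = 0.56.
p/(1-p) = 0.785714.
eta = log(0.785714) = -0.2412

-0.2412


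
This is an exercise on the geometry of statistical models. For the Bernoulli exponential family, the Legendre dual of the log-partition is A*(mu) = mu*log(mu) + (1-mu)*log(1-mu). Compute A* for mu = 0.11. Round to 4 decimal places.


Legendre transform for Bernoulli:
A*(mu) = mu*log(mu) + (1-mu)*log(1-mu).
mu = 0.11, 1-mu = 0.89.
mu*log(mu) = 0.11*log(0.11) = -0.2428.
(1-mu)*log(1-mu) = 0.89*log(0.89) = -0.103715.
A* = -0.2428 + -0.103715 = -0.3465

-0.3465


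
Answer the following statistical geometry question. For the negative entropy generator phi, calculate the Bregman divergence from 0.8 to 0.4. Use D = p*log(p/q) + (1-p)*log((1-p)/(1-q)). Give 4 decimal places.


Bregman divergence with negative entropy generator:
D = p*log(p/q) + (1-p)*log((1-p)/(1-q)).
p = 0.8, q = 0.4.
p*log(p/q) = 0.8*log(0.8/0.4) = 0.554518.
(1-p)*log((1-p)/(1-q)) = 0.2*log(0.2/0.6) = -0.219722.
D = 0.554518 + -0.219722 = 0.3348

0.3348


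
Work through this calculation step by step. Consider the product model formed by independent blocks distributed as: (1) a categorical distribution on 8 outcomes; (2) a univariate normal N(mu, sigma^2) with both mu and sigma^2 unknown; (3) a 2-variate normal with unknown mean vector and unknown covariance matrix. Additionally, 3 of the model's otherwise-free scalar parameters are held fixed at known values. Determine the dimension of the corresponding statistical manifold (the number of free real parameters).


The dimension of a statistical manifold equals the number of free
(independent) real parameters of the model. For a product of independent
blocks the parameter counts add.
- categorical on 8 outcomes (probabilities sum to 1): 8-1 = 7.
- normal (mu, sigma^2): 2.
- 2-variate normal: 2 (mean) + 2*3/2 = 3 (symmetric covariance) = 5.
Total = 7 + 2 + 5 = 14.
3 parameter(s) fixed at known values: 14 - 3 = 11.
Dimension = 11

11


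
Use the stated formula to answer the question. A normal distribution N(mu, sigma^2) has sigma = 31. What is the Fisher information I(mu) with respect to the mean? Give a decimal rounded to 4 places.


The Fisher information for the mean of a normal distribution is I(mu) = 1/sigma^2.
sigma = 31, so sigma^2 = 961.
I(mu) = 1/961 = 0.0010

0.0010


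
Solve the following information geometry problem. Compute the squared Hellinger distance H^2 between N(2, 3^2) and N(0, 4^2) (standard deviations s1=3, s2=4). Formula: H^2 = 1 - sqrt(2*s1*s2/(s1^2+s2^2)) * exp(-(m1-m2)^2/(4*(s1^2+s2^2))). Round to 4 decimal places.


Squared Hellinger distance for Gaussians:
H^2 = 1 - sqrt(2*s1*s2/(s1^2+s2^2)) * exp(-(m1-m2)^2/(4*(s1^2+s2^2))).
s1^2 = 9, s2^2 = 16, s1^2+s2^2 = 25.
sqrt(2*3*4/(25)) = 0.979796.
(m1-m2)^2 = (2)^2 = 4.
exp(-4/(4*25)) = exp(-0.04) = 0.960789.
H^2 = 1 - 0.979796*0.960789 = 0.0586

0.0586


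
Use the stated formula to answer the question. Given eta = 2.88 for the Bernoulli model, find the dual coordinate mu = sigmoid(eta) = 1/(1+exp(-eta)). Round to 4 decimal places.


Dual coordinate (expectation parameter) for Bernoulli:
mu = 1/(1+exp(-eta)).
eta = 2.88.
exp(-eta) = exp(-2.88) = 0.056135.
mu = 1/(1+0.056135) = 0.9468

0.9468


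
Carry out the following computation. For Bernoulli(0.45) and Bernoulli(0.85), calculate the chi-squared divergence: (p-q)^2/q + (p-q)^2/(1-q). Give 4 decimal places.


Chi-squared divergence between Bernoulli distributions:
chi^2 = (p-q)^2/q + (p-q)^2/(1-q).
p = 0.45, q = 0.85, p-q = -0.4.
(p-q)^2 = 0.16.
term1 = 0.16/0.85 = 0.188235.
term2 = 0.16/0.15 = 1.066667.
chi^2 = 0.188235 + 1.066667 = 1.2549

1.2549


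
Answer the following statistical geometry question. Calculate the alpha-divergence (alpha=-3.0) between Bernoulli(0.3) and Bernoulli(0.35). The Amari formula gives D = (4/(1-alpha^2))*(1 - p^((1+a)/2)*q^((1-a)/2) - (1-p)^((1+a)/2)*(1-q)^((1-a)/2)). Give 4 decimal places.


Amari alpha-divergence:
D = (4/(1-alpha^2))*(1 - p^((1+a)/2)*q^((1-a)/2) - (1-p)^((1+a)/2)*(1-q)^((1-a)/2)).
alpha = -3.0, p = 0.3, q = 0.35.
e1 = (1+alpha)/2 = -1.0, e2 = (1-alpha)/2 = 2.0.
t1 = p^e1 * q^e2 = 0.3^-1.0 * 0.35^2.0 = 0.408333.
t2 = (1-p)^e1 * (1-q)^e2 = 0.7^-1.0 * 0.65^2.0 = 0.603571.
4/(1-alpha^2) = -0.5.
D = -0.5*(1 - 0.408333 - 0.603571) = 0.0060

0.0060


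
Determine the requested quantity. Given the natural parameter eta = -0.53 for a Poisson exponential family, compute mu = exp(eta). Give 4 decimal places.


Expectation parameter for Poisson exponential family:
mu = exp(eta).
eta = -0.53.
mu = exp(-0.53) = 0.5886

0.5886


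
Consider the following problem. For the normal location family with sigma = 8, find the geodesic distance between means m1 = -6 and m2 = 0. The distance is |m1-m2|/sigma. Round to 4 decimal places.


On the fixed-variance normal subfamily, geodesic distance = |m1-m2|/sigma.
|-6 - 0| = 6.
sigma = 8.
d = 6/8 = 0.7500

0.7500


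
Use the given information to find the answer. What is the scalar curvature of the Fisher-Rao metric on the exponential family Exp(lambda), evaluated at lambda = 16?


This family has a single free parameter, so its statistical manifold
is 1-dimensional. The Riemann curvature tensor of any 1-dimensional
Riemannian manifold vanishes identically, so R = 0.

0


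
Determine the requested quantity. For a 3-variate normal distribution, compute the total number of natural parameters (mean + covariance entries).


Exponential family dimension calculation:
For 3-dim MVN: mean has 3 params, covariance has 3*4/2 = 6 unique entries.
Total dim = 3 + 6 = 9.

9


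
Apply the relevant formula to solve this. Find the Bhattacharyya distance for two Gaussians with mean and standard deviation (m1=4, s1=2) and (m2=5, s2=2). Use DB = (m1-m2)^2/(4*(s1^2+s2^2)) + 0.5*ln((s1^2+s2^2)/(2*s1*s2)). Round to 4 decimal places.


Bhattacharyya distance between two Gaussians:
DB = (m1-m2)^2/(4*(s1^2+s2^2)) + (1/2)*ln((s1^2+s2^2)/(2*s1*s2)).
(m1-m2)^2 = (-1)^2 = 1.
s1^2+s2^2 = 4 + 4 = 8.
term1 = 1/32 = 0.03125.
term2 = 0.5*ln(8/8.0) = 0.0.
DB = 0.03125 + 0.0 = 0.0313

0.0313


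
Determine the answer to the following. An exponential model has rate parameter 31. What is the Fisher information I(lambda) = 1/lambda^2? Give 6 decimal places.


Fisher information for exponential: I(lambda) = 1/lambda^2.
lambda = 31, lambda^2 = 961.
I = 1/961 = 0.001041

0.001041


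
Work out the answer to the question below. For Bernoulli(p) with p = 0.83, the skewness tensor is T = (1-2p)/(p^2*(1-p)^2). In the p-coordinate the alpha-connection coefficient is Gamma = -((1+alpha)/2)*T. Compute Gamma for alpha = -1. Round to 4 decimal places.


Skewness (Amari-Chentsov) tensor: T = (1-2p)/(p^2*(1-p)^2).
p = 0.83, 1-2p = -0.66, p^2 = 0.6889, (1-p)^2 = 0.0289.
T = -0.66/(0.6889 * 0.0289) = -33.150487.
In the p-coordinate, Gamma^(alpha) = Gamma^(0) - (alpha/2)*T with Gamma^(0) = (1/2)*g'(p) = -T/2,
so Gamma^(alpha) = -((1+alpha)/2)*T.
alpha = -1, -(1+alpha)/2 = 0.0.
Gamma = 0.0 * -33.150487 = 0.0000

0.0000


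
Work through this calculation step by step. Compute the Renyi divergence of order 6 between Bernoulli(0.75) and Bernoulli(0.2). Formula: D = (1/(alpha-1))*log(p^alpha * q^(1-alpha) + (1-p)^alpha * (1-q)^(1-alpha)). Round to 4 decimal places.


Renyi divergence of order alpha between Bernoulli distributions:
D = (1/(alpha-1))*log(p^alpha * q^(1-alpha) + (1-p)^alpha * (1-q)^(1-alpha)).
alpha = 6, p = 0.75, q = 0.2.
p^alpha * q^(1-alpha) = 0.75^6 * 0.2^-5 = 556.182861.
(1-p)^alpha * (1-q)^(1-alpha) = 0.25^6 * 0.8^-5 = 0.000745.
sum = 556.182861 + 0.000745 = 556.183606.
D = (1/5)*log(556.183606) = 1.2642

1.2642


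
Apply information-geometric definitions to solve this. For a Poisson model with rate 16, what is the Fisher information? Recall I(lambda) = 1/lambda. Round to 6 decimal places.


Fisher information for Poisson: I(lambda) = 1/lambda.
lambda = 16.
I(lambda) = 1/16 = 0.062500

0.062500


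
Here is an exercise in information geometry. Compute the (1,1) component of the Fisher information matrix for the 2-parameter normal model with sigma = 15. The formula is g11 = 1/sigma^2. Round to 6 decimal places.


For the 2-parameter normal family, the Fisher metric has:
  g11 = 1/sigma^2, g22 = 2/sigma^2.
sigma = 15, sigma^2 = 225.
g11 = 0.004444

0.004444


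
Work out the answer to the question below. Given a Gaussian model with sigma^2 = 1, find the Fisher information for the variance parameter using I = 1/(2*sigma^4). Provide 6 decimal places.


Fisher information for variance: I(sigma^2) = 1/(2*sigma^4).
sigma^2 = 1, so sigma^4 = 1.
I = 1/(2*1) = 1/2 = 0.500000

0.500000


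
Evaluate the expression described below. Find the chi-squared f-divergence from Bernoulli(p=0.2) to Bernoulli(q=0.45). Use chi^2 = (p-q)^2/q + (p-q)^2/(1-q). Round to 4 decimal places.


Chi-squared divergence between Bernoulli distributions:
chi^2 = (p-q)^2/q + (p-q)^2/(1-q).
p = 0.2, q = 0.45, p-q = -0.25.
(p-q)^2 = 0.0625.
term1 = 0.0625/0.45 = 0.138889.
term2 = 0.0625/0.55 = 0.113636.
chi^2 = 0.138889 + 0.113636 = 0.2525

0.2525


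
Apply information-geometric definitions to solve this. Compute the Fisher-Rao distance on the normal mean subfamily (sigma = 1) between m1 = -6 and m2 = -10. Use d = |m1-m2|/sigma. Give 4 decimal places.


On the fixed-variance normal subfamily, geodesic distance = |m1-m2|/sigma.
|-6 - -10| = 4.
sigma = 1.
d = 4/1 = 4.0000

4.0000


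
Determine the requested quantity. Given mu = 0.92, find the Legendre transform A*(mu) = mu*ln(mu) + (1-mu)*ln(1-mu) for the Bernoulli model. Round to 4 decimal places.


Legendre transform for Bernoulli:
A*(mu) = mu*log(mu) + (1-mu)*log(1-mu).
mu = 0.92, 1-mu = 0.08.
mu*log(mu) = 0.92*log(0.92) = -0.076711.
(1-mu)*log(1-mu) = 0.08*log(0.08) = -0.202058.
A* = -0.076711 + -0.202058 = -0.2788

-0.2788


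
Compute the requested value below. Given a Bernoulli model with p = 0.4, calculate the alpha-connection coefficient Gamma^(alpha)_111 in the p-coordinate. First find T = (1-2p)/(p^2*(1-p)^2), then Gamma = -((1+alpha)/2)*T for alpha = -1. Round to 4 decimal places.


Skewness (Amari-Chentsov) tensor: T = (1-2p)/(p^2*(1-p)^2).
p = 0.4, 1-2p = 0.2, p^2 = 0.16, (1-p)^2 = 0.36.
T = 0.2/(0.16 * 0.36) = 3.472222.
In the p-coordinate, Gamma^(alpha) = Gamma^(0) - (alpha/2)*T with Gamma^(0) = (1/2)*g'(p) = -T/2,
so Gamma^(alpha) = -((1+alpha)/2)*T.
alpha = -1, -(1+alpha)/2 = 0.0.
Gamma = 0.0 * 3.472222 = 0.0000

0.0000


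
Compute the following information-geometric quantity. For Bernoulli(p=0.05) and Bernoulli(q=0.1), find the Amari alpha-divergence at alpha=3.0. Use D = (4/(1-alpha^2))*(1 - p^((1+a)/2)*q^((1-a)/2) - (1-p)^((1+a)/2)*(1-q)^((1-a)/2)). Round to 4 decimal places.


Amari alpha-divergence:
D = (4/(1-alpha^2))*(1 - p^((1+a)/2)*q^((1-a)/2) - (1-p)^((1+a)/2)*(1-q)^((1-a)/2)).
alpha = 3.0, p = 0.05, q = 0.1.
e1 = (1+alpha)/2 = 2.0, e2 = (1-alpha)/2 = -1.0.
t1 = p^e1 * q^e2 = 0.05^2.0 * 0.1^-1.0 = 0.025.
t2 = (1-p)^e1 * (1-q)^e2 = 0.95^2.0 * 0.9^-1.0 = 1.002778.
4/(1-alpha^2) = -0.5.
D = -0.5*(1 - 0.025 - 1.002778) = 0.0139

0.0139


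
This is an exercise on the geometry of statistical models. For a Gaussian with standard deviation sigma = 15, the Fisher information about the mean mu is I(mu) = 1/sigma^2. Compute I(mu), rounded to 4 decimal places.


The Fisher information for the mean of a normal distribution is I(mu) = 1/sigma^2.
sigma = 15, so sigma^2 = 225.
I(mu) = 1/225 = 0.0044

0.0044


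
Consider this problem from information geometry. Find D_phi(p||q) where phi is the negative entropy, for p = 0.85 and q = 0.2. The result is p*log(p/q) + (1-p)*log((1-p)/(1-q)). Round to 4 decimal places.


Bregman divergence with negative entropy generator:
D = p*log(p/q) + (1-p)*log((1-p)/(1-q)).
p = 0.85, q = 0.2.
p*log(p/q) = 0.85*log(0.85/0.2) = 1.229881.
(1-p)*log((1-p)/(1-q)) = 0.15*log(0.15/0.8) = -0.251096.
D = 1.229881 + -0.251096 = 0.9788

0.9788


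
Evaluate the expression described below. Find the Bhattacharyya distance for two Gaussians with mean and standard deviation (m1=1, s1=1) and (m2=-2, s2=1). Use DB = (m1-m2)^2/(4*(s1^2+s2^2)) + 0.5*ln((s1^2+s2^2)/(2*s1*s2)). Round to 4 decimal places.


Bhattacharyya distance between two Gaussians:
DB = (m1-m2)^2/(4*(s1^2+s2^2)) + (1/2)*ln((s1^2+s2^2)/(2*s1*s2)).
(m1-m2)^2 = (3)^2 = 9.
s1^2+s2^2 = 1 + 1 = 2.
term1 = 9/8 = 1.125.
term2 = 0.5*ln(2/2.0) = 0.0.
DB = 1.125 + 0.0 = 1.1250

1.1250


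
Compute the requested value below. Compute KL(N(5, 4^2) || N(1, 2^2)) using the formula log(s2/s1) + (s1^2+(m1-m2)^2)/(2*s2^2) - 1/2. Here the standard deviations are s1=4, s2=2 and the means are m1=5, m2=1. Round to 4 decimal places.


KL divergence between normal distributions:
KL = log(s2/s1) + (s1^2 + (m1-m2)^2)/(2*s2^2) - 1/2.
log(2/4) = -0.693147.
(4^2 + (5-1)^2)/(2*2^2) = (16 + 16)/8 = 4.0.
KL = -0.693147 + 4.0 - 0.5 = 2.8069

2.8069


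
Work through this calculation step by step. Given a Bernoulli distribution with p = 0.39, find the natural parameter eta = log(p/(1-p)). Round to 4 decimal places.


Natural parameter for Bernoulli: eta = log(p/(1-p)).
p = 0.39, 1-p = 0.61.
p/(1-p) = 0.639344.
eta = log(0.639344) = -0.4473

-0.4473


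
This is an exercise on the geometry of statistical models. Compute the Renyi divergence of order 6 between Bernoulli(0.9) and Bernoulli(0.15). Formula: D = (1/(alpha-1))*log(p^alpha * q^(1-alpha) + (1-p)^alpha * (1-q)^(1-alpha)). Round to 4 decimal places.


Renyi divergence of order alpha between Bernoulli distributions:
D = (1/(alpha-1))*log(p^alpha * q^(1-alpha) + (1-p)^alpha * (1-q)^(1-alpha)).
alpha = 6, p = 0.9, q = 0.15.
p^alpha * q^(1-alpha) = 0.9^6 * 0.15^-5 = 6998.4.
(1-p)^alpha * (1-q)^(1-alpha) = 0.1^6 * 0.85^-5 = 2e-06.
sum = 6998.4 + 2e-06 = 6998.400002.
D = (1/5)*log(6998.400002) = 1.7707

1.7707


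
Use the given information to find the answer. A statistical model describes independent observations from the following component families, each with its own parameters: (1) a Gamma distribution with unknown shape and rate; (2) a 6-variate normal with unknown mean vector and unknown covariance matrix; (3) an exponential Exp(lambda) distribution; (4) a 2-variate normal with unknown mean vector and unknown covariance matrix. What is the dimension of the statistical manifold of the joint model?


The dimension of a statistical manifold equals the number of free
(independent) real parameters of the model. For a product of independent
blocks the parameter counts add.
- Gamma (shape, rate): 2.
- 6-variate normal: 6 (mean) + 6*7/2 = 21 (symmetric covariance) = 27.
- exponential (lambda): 1.
- 2-variate normal: 2 (mean) + 2*3/2 = 3 (symmetric covariance) = 5.
Total = 2 + 27 + 1 + 5 = 35.
Dimension = 35

35


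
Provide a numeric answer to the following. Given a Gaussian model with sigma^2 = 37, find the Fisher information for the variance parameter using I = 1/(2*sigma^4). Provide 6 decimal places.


Fisher information for variance: I(sigma^2) = 1/(2*sigma^4).
sigma^2 = 37, so sigma^4 = 1369.
I = 1/(2*1369) = 1/2738 = 0.000365

0.000365


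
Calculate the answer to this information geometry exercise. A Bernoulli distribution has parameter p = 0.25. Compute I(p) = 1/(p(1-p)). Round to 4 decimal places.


For Bernoulli(p), Fisher information is I(p) = 1/(p*(1-p)).
p = 0.25, 1-p = 0.75.
p*(1-p) = 0.1875.
I(p) = 1/0.1875 = 5.3333

5.3333


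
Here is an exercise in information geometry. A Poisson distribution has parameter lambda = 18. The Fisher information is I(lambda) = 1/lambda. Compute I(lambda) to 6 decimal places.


Fisher information for Poisson: I(lambda) = 1/lambda.
lambda = 18.
I(lambda) = 1/18 = 0.055556

0.055556


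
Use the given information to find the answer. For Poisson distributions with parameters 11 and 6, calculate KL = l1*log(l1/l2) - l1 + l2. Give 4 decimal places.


KL divergence for Poisson:
KL = l1*log(l1/l2) - l1 + l2.
l1 = 11, l2 = 6.
log(11/6) = 0.606136.
l1*log(l1/l2) = 11 * 0.606136 = 6.667494.
KL = 6.667494 - 11 + 6 = 1.6675

1.6675


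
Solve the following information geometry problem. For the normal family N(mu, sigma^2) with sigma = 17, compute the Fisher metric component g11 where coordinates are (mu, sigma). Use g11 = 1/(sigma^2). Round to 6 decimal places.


For the 2-parameter normal family, the Fisher metric has:
  g11 = 1/sigma^2, g22 = 2/sigma^2.
sigma = 17, sigma^2 = 289.
g11 = 0.003460

0.003460


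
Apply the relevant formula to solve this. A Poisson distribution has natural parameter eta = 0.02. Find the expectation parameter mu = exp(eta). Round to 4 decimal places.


Expectation parameter for Poisson exponential family:
mu = exp(eta).
eta = 0.02.
mu = exp(0.02) = 1.0202

1.0202


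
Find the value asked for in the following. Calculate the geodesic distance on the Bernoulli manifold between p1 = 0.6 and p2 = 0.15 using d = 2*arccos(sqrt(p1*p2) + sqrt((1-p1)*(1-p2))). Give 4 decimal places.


Geodesic distance on Bernoulli manifold:
d(p1,p2) = 2*arccos(sqrt(p1*p2) + sqrt((1-p1)*(1-p2))).
sqrt(p1*p2) = sqrt(0.6*0.15) = 0.3.
sqrt((1-p1)*(1-p2)) = sqrt(0.4*0.85) = 0.583095.
arg = 0.3 + 0.583095 = 0.883095.
d = 2*arccos(0.883095) = 0.9768

0.9768


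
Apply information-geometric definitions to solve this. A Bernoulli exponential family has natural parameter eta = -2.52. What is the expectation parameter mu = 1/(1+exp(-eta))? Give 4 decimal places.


Dual coordinate (expectation parameter) for Bernoulli:
mu = 1/(1+exp(-eta)).
eta = -2.52.
exp(-eta) = exp(2.52) = 12.428597.
mu = 1/(1+12.428597) = 0.0745

0.0745


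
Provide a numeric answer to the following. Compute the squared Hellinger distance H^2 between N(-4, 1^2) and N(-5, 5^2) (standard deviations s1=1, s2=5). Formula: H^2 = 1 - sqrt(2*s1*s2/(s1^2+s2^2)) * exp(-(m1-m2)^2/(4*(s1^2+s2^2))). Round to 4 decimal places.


Squared Hellinger distance for Gaussians:
H^2 = 1 - sqrt(2*s1*s2/(s1^2+s2^2)) * exp(-(m1-m2)^2/(4*(s1^2+s2^2))).
s1^2 = 1, s2^2 = 25, s1^2+s2^2 = 26.
sqrt(2*1*5/(26)) = 0.620174.
(m1-m2)^2 = (1)^2 = 1.
exp(-1/(4*26)) = exp(-0.009615) = 0.990431.
H^2 = 1 - 0.620174*0.990431 = 0.3858

0.3858


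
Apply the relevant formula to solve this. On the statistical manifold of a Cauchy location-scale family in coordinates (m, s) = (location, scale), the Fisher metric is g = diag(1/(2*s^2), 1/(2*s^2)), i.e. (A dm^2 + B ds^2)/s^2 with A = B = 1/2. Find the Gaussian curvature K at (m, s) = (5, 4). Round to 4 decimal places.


The metric has the form g = (A dm^2 + B ds^2)/s^2 with A = 1/2, B = 1/2.
Substitute u = sqrt(A/B)*m: g = B*(du^2 + ds^2)/s^2, i.e. B times the
Poincare upper half-plane metric, which has constant Gaussian curvature -1.
Scaling a 2D metric by a constant c divides the Gaussian curvature by c,
so K = -1/B = -1/(1/2) = -2.0000 everywhere (the point (m, s) = (5, 4) is irrelevant:
the curvature is constant).
The requested Gaussian curvature is K = -2.0000.

-2.0000


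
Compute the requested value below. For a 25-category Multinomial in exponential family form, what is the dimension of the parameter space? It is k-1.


Exponential family dimension calculation:
For Multinomial with k=25 categories, dim = k-1 = 24.

24


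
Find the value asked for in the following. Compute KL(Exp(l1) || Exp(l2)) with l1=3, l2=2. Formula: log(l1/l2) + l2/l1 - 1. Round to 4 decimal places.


KL divergence for exponential family:
KL = log(l1/l2) + l2/l1 - 1.
log(3/2) = 0.405465.
2/3 = 0.666667.
KL = 0.405465 + 0.666667 - 1 = 0.0721

0.0721


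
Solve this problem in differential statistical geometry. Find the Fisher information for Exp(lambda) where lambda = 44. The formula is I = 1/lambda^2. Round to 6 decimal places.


Fisher information for exponential: I(lambda) = 1/lambda^2.
lambda = 44, lambda^2 = 1936.
I = 1/1936 = 0.000517

0.000517


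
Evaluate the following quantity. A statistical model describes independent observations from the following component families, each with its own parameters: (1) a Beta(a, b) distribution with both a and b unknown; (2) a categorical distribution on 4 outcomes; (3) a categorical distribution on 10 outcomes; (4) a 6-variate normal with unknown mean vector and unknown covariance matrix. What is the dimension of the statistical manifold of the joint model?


The dimension of a statistical manifold equals the number of free
(independent) real parameters of the model. For a product of independent
blocks the parameter counts add.
- Beta (a, b): 2.
- categorical on 4 outcomes (probabilities sum to 1): 4-1 = 3.
- categorical on 10 outcomes (probabilities sum to 1): 10-1 = 9.
- 6-variate normal: 6 (mean) + 6*7/2 = 21 (symmetric covariance) = 27.
Total = 2 + 3 + 9 + 27 = 41.
Dimension = 41

41


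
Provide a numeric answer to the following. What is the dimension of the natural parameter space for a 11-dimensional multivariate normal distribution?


Exponential family dimension calculation:
For 11-dim MVN: mean has 11 params, covariance has 11*12/2 = 66 unique entries.
Total dim = 11 + 66 = 77.

77


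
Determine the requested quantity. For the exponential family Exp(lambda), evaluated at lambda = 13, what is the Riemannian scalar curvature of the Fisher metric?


This family has a single free parameter, so its statistical manifold
is 1-dimensional. The Riemann curvature tensor of any 1-dimensional
Riemannian manifold vanishes identically, so R = 0.

0


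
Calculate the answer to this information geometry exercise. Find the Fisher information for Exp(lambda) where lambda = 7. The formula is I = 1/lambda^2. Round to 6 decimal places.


Fisher information for exponential: I(lambda) = 1/lambda^2.
lambda = 7, lambda^2 = 49.
I = 1/49 = 0.020408

0.020408


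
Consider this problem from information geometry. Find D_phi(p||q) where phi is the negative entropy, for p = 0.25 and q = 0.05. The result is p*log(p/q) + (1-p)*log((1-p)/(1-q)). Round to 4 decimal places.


Bregman divergence with negative entropy generator:
D = p*log(p/q) + (1-p)*log((1-p)/(1-q)).
p = 0.25, q = 0.05.
p*log(p/q) = 0.25*log(0.25/0.05) = 0.402359.
(1-p)*log((1-p)/(1-q)) = 0.75*log(0.75/0.95) = -0.177292.
D = 0.402359 + -0.177292 = 0.2251

0.2251


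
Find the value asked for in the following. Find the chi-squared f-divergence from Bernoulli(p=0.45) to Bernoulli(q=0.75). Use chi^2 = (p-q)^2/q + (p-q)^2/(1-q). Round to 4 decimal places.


Chi-squared divergence between Bernoulli distributions:
chi^2 = (p-q)^2/q + (p-q)^2/(1-q).
p = 0.45, q = 0.75, p-q = -0.3.
(p-q)^2 = 0.09.
term1 = 0.09/0.75 = 0.12.
term2 = 0.09/0.25 = 0.36.
chi^2 = 0.12 + 0.36 = 0.4800

0.4800


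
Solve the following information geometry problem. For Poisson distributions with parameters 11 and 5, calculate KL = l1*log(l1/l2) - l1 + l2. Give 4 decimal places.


KL divergence for Poisson:
KL = l1*log(l1/l2) - l1 + l2.
l1 = 11, l2 = 5.
log(11/5) = 0.788457.
l1*log(l1/l2) = 11 * 0.788457 = 8.673031.
KL = 8.673031 - 11 + 5 = 2.6730

2.6730


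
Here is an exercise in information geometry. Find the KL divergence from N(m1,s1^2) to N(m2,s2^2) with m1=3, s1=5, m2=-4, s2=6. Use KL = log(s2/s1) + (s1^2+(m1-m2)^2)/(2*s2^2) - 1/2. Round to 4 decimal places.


KL divergence between normal distributions:
KL = log(s2/s1) + (s1^2 + (m1-m2)^2)/(2*s2^2) - 1/2.
log(6/5) = 0.182322.
(5^2 + (3--4)^2)/(2*6^2) = (25 + 49)/72 = 1.027778.
KL = 0.182322 + 1.027778 - 0.5 = 0.7101

0.7101


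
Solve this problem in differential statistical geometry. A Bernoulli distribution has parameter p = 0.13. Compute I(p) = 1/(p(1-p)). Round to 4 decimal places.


For Bernoulli(p), Fisher information is I(p) = 1/(p*(1-p)).
p = 0.13, 1-p = 0.87.
p*(1-p) = 0.1131.
I(p) = 1/0.1131 = 8.8417

8.8417


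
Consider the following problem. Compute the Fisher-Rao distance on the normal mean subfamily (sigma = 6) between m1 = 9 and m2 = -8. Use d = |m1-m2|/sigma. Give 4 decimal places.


On the fixed-variance normal subfamily, geodesic distance = |m1-m2|/sigma.
|9 - -8| = 17.
sigma = 6.
d = 17/6 = 2.8333

2.8333
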